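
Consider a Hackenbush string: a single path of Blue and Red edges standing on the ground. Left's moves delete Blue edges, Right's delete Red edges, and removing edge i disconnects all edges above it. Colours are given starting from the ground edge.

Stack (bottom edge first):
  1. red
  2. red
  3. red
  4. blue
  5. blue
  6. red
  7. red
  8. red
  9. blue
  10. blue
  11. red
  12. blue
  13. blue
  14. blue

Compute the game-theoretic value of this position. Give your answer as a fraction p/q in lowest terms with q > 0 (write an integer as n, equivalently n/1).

-5009/2048

r: Left { (no moves) }, Right { 0 } -> simplest -1
rr: Left { (no moves) }, Right { -1 0 } -> simplest -2
rrr: Left { (no moves) }, Right { -2 -1 0 } -> simplest -3
rrrb: Left { -3 }, Right { -2 -1 0 } -> simplest -5/2
rrrbb: Left { -3 -5/2 }, Right { -2 -1 0 } -> simplest -9/4
rrrbbr: Left { -3 -5/2 }, Right { -9/4 -2 -1 0 } -> simplest -19/8
rrrbbrr: Left { -3 -5/2 }, Right { -19/8 -9/4 -2 -1 0 } -> simplest -39/16
rrrbbrrr: Left { -3 -5/2 }, Right { -39/16 -19/8 -9/4 -2 -1 0 } -> simplest -79/32
rrrbbrrrb: Left { -3 -5/2 -79/32 }, Right { -39/16 -19/8 -9/4 -2 -1 0 } -> simplest -157/64
rrrbbrrrbb: Left { -3 -5/2 -79/32 -157/64 }, Right { -39/16 -19/8 -9/4 -2 -1 0 } -> simplest -313/128
rrrbbrrrbbr: Left { -3 -5/2 -79/32 -157/64 }, Right { -313/128 -39/16 -19/8 -9/4 -2 -1 0 } -> simplest -627/256
rrrbbrrrbbrb: Left { -3 -5/2 -79/32 -157/64 -627/256 }, Right { -313/128 -39/16 -19/8 -9/4 -2 -1 0 } -> simplest -1253/512
rrrbbrrrbbrbb: Left { -3 -5/2 -79/32 -157/64 -627/256 -1253/512 }, Right { -313/128 -39/16 -19/8 -9/4 -2 -1 0 } -> simplest -2505/1024
rrrbbrrrbbrbbb: Left { -3 -5/2 -79/32 -157/64 -627/256 -1253/512 -2505/1024 }, Right { -313/128 -39/16 -19/8 -9/4 -2 -1 0 } -> simplest -5009/2048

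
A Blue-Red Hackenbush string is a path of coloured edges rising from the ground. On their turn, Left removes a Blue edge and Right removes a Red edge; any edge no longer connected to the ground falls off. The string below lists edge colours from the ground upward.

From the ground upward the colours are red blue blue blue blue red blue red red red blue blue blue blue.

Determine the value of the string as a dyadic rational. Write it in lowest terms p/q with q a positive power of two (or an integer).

-737/8192

Build value(s[:k]) for k = 1..14, string s = red blue blue blue blue red blue red red red blue blue blue blue.
1 of 14 · r · max L −∞ · min R 0 ⇒ -1
2 of 14 · rb · max L -1 · min R 0 ⇒ -1/2
3 of 14 · rbb · max L -1/2 · min R 0 ⇒ -1/4
4 of 14 · rbbb · max L -1/4 · min R 0 ⇒ -1/8
5 of 14 · rbbbb · max L -1/8 · min R 0 ⇒ -1/16
6 of 14 · rbbbbr · max L -1/8 · min R -1/16 ⇒ -3/32
7 of 14 · rbbbbrb · max L -3/32 · min R -1/16 ⇒ -5/64
8 of 14 · rbbbbrbr · max L -3/32 · min R -5/64 ⇒ -11/128
9 of 14 · rbbbbrbrr · max L -3/32 · min R -11/128 ⇒ -23/256
10 of 14 · rbbbbrbrrr · max L -3/32 · min R -23/256 ⇒ -47/512
11 of 14 · rbbbbrbrrrb · max L -47/512 · min R -23/256 ⇒ -93/1024
12 of 14 · rbbbbrbrrrbb · max L -93/1024 · min R -23/256 ⇒ -185/2048
13 of 14 · rbbbbrbrrrbbb · max L -185/2048 · min R -23/256 ⇒ -369/4096
14 of 14 · rbbbbrbrrrbbbb · max L -369/4096 · min R -23/256 ⇒ -737/8192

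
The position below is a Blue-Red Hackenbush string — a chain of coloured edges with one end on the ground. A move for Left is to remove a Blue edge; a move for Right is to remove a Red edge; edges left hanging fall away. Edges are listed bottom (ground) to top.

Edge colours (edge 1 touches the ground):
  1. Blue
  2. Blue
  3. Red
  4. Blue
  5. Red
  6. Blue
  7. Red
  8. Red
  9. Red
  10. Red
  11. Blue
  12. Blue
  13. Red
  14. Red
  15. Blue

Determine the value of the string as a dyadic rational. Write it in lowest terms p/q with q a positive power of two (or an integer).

13363/8192

1 of 15 · B · max L 0 · min R +∞ — 1
2 of 15 · BB · max L 1 · min R +∞ — 2
3 of 15 · BBR · max L 1 · min R 2 — 3/2
4 of 15 · BBRB · max L 3/2 · min R 2 — 7/4
5 of 15 · BBRBR · max L 3/2 · min R 7/4 — 13/8
6 of 15 · BBRBRB · max L 13/8 · min R 7/4 — 27/16
7 of 15 · BBRBRBR · max L 13/8 · min R 27/16 — 53/32
8 of 15 · BBRBRBRR · max L 13/8 · min R 53/32 — 105/64
9 of 15 · BBRBRBRRR · max L 13/8 · min R 105/64 — 209/128
10 of 15 · BBRBRBRRRR · max L 13/8 · min R 209/128 — 417/256
11 of 15 · BBRBRBRRRRB · max L 417/256 · min R 209/128 — 835/512
12 of 15 · BBRBRBRRRRBB · max L 835/512 · min R 209/128 — 1671/1024
13 of 15 · BBRBRBRRRRBBR · max L 835/512 · min R 1671/1024 — 3341/2048
14 of 15 · BBRBRBRRRRBBRR · max L 835/512 · min R 3341/2048 — 6681/4096
15 of 15 · BBRBRBRRRRBBRRB · max L 6681/4096 · min R 3341/2048 — 13363/8192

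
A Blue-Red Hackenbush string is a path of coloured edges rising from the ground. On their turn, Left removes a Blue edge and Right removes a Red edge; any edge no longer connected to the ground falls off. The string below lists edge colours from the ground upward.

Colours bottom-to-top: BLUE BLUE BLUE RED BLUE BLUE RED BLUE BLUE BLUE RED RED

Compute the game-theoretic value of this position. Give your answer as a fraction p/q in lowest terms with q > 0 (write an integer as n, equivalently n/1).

B: Left { 0 }, Right { — } -> simplest 1
BB: Left { 0; 1 }, Right { — } -> simplest 2
BBB: Left { 0; 1; 2 }, Right { — } -> simplest 3
BBBR: Left { 0; 1; 2 }, Right { 3 } -> simplest 5/2
BBBRB: Left { 0; 1; 2; 5/2 }, Right { 3 } -> simplest 11/4
BBBRBB: Left { 0; 1; 2; 5/2; 11/4 }, Right { 3 } -> simplest 23/8
BBBRBBR: Left { 0; 1; 2; 5/2; 11/4 }, Right { 23/8; 3 } -> simplest 45/16
BBBRBBRB: Left { 0; 1; 2; 5/2; 11/4; 45/16 }, Right { 23/8; 3 } -> simplest 91/32
BBBRBBRBB: Left { 0; 1; 2; 5/2; 11/4; 45/16; 91/32 }, Right { 23/8; 3 } -> simplest 183/64
BBBRBBRBBB: Left { 0; 1; 2; 5/2; 11/4; 45/16; 91/32; 183/64 }, Right { 23/8; 3 } -> simplest 367/128
BBBRBBRBBBR: Left { 0; 1; 2; 5/2; 11/4; 45/16; 91/32; 183/64 }, Right { 367/128; 23/8; 3 } -> simplest 733/256
BBBRBBRBBBRR: Left { 0; 1; 2; 5/2; 11/4; 45/16; 91/32; 183/64 }, Right { 733/256; 367/128; 23/8; 3 } -> simplest 1465/512

1465/512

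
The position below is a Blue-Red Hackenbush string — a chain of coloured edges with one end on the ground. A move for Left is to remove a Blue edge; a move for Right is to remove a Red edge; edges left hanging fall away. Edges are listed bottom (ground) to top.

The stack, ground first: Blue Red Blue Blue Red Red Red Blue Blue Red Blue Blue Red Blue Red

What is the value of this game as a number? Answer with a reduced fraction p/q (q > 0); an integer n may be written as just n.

Prefix values for Blue Red Blue Blue Red Red Red Blue Blue Red Blue Blue Red Blue Red via {L|R} + simplicity:
val(B) = { 0 | ∅ } => 1
val(BR) = { 0 | 1 } => 1/2
val(BRB) = { 0,1/2 | 1 } => 3/4
val(BRBB) = { 0,1/2,3/4 | 1 } => 7/8
val(BRBBR) = { 0,1/2,3/4 | 7/8,1 } => 13/16
val(BRBBRR) = { 0,1/2,3/4 | 13/16,7/8,1 } => 25/32
val(BRBBRRR) = { 0,1/2,3/4 | 25/32,13/16,7/8,1 } => 49/64
val(BRBBRRRB) = { 0,1/2,3/4,49/64 | 25/32,13/16,7/8,1 } => 99/128
val(BRBBRRRBB) = { 0,1/2,3/4,49/64,99/128 | 25/32,13/16,7/8,1 } => 199/256
val(BRBBRRRBBR) = { 0,1/2,3/4,49/64,99/128 | 199/256,25/32,13/16,7/8,1 } => 397/512
val(BRBBRRRBBRB) = { 0,1/2,3/4,49/64,99/128,397/512 | 199/256,25/32,13/16,7/8,1 } => 795/1024
val(BRBBRRRBBRBB) = { 0,1/2,3/4,49/64,99/128,397/512,795/1024 | 199/256,25/32,13/16,7/8,1 } => 1591/2048
val(BRBBRRRBBRBBR) = { 0,1/2,3/4,49/64,99/128,397/512,795/1024 | 1591/2048,199/256,25/32,13/16,7/8,1 } => 3181/4096
val(BRBBRRRBBRBBRB) = { 0,1/2,3/4,49/64,99/128,397/512,795/1024,3181/4096 | 1591/2048,199/256,25/32,13/16,7/8,1 } => 6363/8192
val(BRBBRRRBBRBBRBR) = { 0,1/2,3/4,49/64,99/128,397/512,795/1024,3181/4096 | 6363/8192,1591/2048,199/256,25/32,13/16,7/8,1 } => 12725/16384

12725/16384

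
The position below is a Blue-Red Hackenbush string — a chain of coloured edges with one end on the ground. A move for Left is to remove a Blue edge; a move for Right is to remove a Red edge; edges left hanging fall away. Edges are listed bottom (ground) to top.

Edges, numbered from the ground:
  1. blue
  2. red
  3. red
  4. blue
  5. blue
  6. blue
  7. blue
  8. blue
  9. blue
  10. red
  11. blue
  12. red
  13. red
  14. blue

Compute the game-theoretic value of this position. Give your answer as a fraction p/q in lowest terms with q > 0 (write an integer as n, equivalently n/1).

4051/8192

value_1 [b]  L=[0]  R=[]  gives 1
value_2 [br]  L=[0]  R=[1]  gives 1/2
value_3 [brr]  L=[0]  R=[1/2, 1]  gives 1/4
value_4 [brrb]  L=[0, 1/4]  R=[1/2, 1]  gives 3/8
value_5 [brrbb]  L=[0, 1/4, 3/8]  R=[1/2, 1]  gives 7/16
value_6 [brrbbb]  L=[0, 1/4, 3/8, 7/16]  R=[1/2, 1]  gives 15/32
value_7 [brrbbbb]  L=[0, 1/4, 3/8, 7/16, 15/32]  R=[1/2, 1]  gives 31/64
value_8 [brrbbbbb]  L=[0, 1/4, 3/8, 7/16, 15/32, 31/64]  R=[1/2, 1]  gives 63/128
value_9 [brrbbbbbb]  L=[0, 1/4, 3/8, 7/16, 15/32, 31/64, 63/128]  R=[1/2, 1]  gives 127/256
value_10 [brrbbbbbbr]  L=[0, 1/4, 3/8, 7/16, 15/32, 31/64, 63/128]  R=[127/256, 1/2, 1]  gives 253/512
value_11 [brrbbbbbbrb]  L=[0, 1/4, 3/8, 7/16, 15/32, 31/64, 63/128, 253/512]  R=[127/256, 1/2, 1]  gives 507/1024
value_12 [brrbbbbbbrbr]  L=[0, 1/4, 3/8, 7/16, 15/32, 31/64, 63/128, 253/512]  R=[507/1024, 127/256, 1/2, 1]  gives 1013/2048
value_13 [brrbbbbbbrbrr]  L=[0, 1/4, 3/8, 7/16, 15/32, 31/64, 63/128, 253/512]  R=[1013/2048, 507/1024, 127/256, 1/2, 1]  gives 2025/4096
value_14 [brrbbbbbbrbrrb]  L=[0, 1/4, 3/8, 7/16, 15/32, 31/64, 63/128, 253/512, 2025/4096]  R=[1013/2048, 507/1024, 127/256, 1/2, 1]  gives 4051/8192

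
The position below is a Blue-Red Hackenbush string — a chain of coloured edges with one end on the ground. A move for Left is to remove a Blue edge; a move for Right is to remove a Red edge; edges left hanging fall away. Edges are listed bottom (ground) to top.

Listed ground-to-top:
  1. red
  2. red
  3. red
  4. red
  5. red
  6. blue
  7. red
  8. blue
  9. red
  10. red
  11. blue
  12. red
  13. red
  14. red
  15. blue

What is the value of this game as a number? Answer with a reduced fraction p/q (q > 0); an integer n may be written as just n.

-4829/1024

1 of 15 · r · max L −∞ · min R 0 ⇒ -1
2 of 15 · rr · max L −∞ · min R -1 ⇒ -2
3 of 15 · rrr · max L −∞ · min R -2 ⇒ -3
4 of 15 · rrrr · max L −∞ · min R -3 ⇒ -4
5 of 15 · rrrrr · max L −∞ · min R -4 ⇒ -5
6 of 15 · rrrrrb · max L -5 · min R -4 ⇒ -9/2
7 of 15 · rrrrrbr · max L -5 · min R -9/2 ⇒ -19/4
8 of 15 · rrrrrbrb · max L -19/4 · min R -9/2 ⇒ -37/8
9 of 15 · rrrrrbrbr · max L -19/4 · min R -37/8 ⇒ -75/16
10 of 15 · rrrrrbrbrr · max L -19/4 · min R -75/16 ⇒ -151/32
11 of 15 · rrrrrbrbrrb · max L -151/32 · min R -75/16 ⇒ -301/64
12 of 15 · rrrrrbrbrrbr · max L -151/32 · min R -301/64 ⇒ -603/128
13 of 15 · rrrrrbrbrrbrr · max L -151/32 · min R -603/128 ⇒ -1207/256
14 of 15 · rrrrrbrbrrbrrr · max L -151/32 · min R -1207/256 ⇒ -2415/512
15 of 15 · rrrrrbrbrrbrrrb · max L -2415/512 · min R -1207/256 ⇒ -4829/1024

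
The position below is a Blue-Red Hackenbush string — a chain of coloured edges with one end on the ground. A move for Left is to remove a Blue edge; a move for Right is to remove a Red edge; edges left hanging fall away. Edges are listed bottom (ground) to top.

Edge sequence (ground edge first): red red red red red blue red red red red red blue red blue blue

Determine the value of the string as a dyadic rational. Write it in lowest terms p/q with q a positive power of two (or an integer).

-5097/1024

Build val(s[:k]) for k = 1..15, string s = red red red red red blue red red red red red blue red blue blue.
r: Left { · }, Right { 0 } so simplest -1
rr: Left { · }, Right { -1 0 } so simplest -2
rrr: Left { · }, Right { -2 -1 0 } so simplest -3
rrrr: Left { · }, Right { -3 -2 -1 0 } so simplest -4
rrrrr: Left { · }, Right { -4 -3 -2 -1 0 } so simplest -5
rrrrrb: Left { -5 }, Right { -4 -3 -2 -1 0 } so simplest -9/2
rrrrrbr: Left { -5 }, Right { -9/2 -4 -3 -2 -1 0 } so simplest -19/4
rrrrrbrr: Left { -5 }, Right { -19/4 -9/2 -4 -3 -2 -1 0 } so simplest -39/8
rrrrrbrrr: Left { -5 }, Right { -39/8 -19/4 -9/2 -4 -3 -2 -1 0 } so simplest -79/16
rrrrrbrrrr: Left { -5 }, Right { -79/16 -39/8 -19/4 -9/2 -4 -3 -2 -1 0 } so simplest -159/32
rrrrrbrrrrr: Left { -5 }, Right { -159/32 -79/16 -39/8 -19/4 -9/2 -4 -3 -2 -1 0 } so simplest -319/64
rrrrrbrrrrrb: Left { -5 -319/64 }, Right { -159/32 -79/16 -39/8 -19/4 -9/2 -4 -3 -2 -1 0 } so simplest -637/128
rrrrrbrrrrrbr: Left { -5 -319/64 }, Right { -637/128 -159/32 -79/16 -39/8 -19/4 -9/2 -4 -3 -2 -1 0 } so simplest -1275/256
rrrrrbrrrrrbrb: Left { -5 -319/64 -1275/256 }, Right { -637/128 -159/32 -79/16 -39/8 -19/4 -9/2 -4 -3 -2 -1 0 } so simplest -2549/512
rrrrrbrrrrrbrbb: Left { -5 -319/64 -1275/256 -2549/512 }, Right { -637/128 -159/32 -79/16 -39/8 -19/4 -9/2 -4 -3 -2 -1 0 } so simplest -5097/1024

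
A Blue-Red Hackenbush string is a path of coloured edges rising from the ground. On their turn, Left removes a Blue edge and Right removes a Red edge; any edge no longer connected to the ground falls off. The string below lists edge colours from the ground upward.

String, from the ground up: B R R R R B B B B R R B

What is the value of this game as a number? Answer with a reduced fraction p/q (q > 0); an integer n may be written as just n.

Prefix values for B R R R R B B B B R R B via {L|R} + simplicity:
edge 1 of 12 (B): { 0 | · } so 1
edge 2 of 12 (R): { 0 | 1 } so 1/2
edge 3 of 12 (R): { 0 | 1/2 1 } so 1/4
edge 4 of 12 (R): { 0 | 1/4 1/2 1 } so 1/8
edge 5 of 12 (R): { 0 | 1/8 1/4 1/2 1 } so 1/16
edge 6 of 12 (B): { 0 1/16 | 1/8 1/4 1/2 1 } so 3/32
edge 7 of 12 (B): { 0 1/16 3/32 | 1/8 1/4 1/2 1 } so 7/64
edge 8 of 12 (B): { 0 1/16 3/32 7/64 | 1/8 1/4 1/2 1 } so 15/128
edge 9 of 12 (B): { 0 1/16 3/32 7/64 15/128 | 1/8 1/4 1/2 1 } so 31/256
edge 10 of 12 (R): { 0 1/16 3/32 7/64 15/128 | 31/256 1/8 1/4 1/2 1 } so 61/512
edge 11 of 12 (R): { 0 1/16 3/32 7/64 15/128 | 61/512 31/256 1/8 1/4 1/2 1 } so 121/1024
edge 12 of 12 (B): { 0 1/16 3/32 7/64 15/128 121/1024 | 61/512 31/256 1/8 1/4 1/2 1 } so 243/2048

243/2048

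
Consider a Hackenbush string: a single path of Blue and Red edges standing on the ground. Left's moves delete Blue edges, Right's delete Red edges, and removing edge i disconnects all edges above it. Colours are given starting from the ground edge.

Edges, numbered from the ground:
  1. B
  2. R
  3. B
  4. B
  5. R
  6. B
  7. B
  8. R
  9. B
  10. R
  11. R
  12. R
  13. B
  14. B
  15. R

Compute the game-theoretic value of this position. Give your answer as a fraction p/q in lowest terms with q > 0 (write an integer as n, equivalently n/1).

13965/16384

G_1 [B]  L=[0]  R=[∅]  -> 1
G_2 [BR]  L=[0]  R=[1]  -> 1/2
G_3 [BRB]  L=[0, 1/2]  R=[1]  -> 3/4
G_4 [BRBB]  L=[0, 1/2, 3/4]  R=[1]  -> 7/8
G_5 [BRBBR]  L=[0, 1/2, 3/4]  R=[7/8, 1]  -> 13/16
G_6 [BRBBRB]  L=[0, 1/2, 3/4, 13/16]  R=[7/8, 1]  -> 27/32
G_7 [BRBBRBB]  L=[0, 1/2, 3/4, 13/16, 27/32]  R=[7/8, 1]  -> 55/64
G_8 [BRBBRBBR]  L=[0, 1/2, 3/4, 13/16, 27/32]  R=[55/64, 7/8, 1]  -> 109/128
G_9 [BRBBRBBRB]  L=[0, 1/2, 3/4, 13/16, 27/32, 109/128]  R=[55/64, 7/8, 1]  -> 219/256
G_10 [BRBBRBBRBR]  L=[0, 1/2, 3/4, 13/16, 27/32, 109/128]  R=[219/256, 55/64, 7/8, 1]  -> 437/512
G_11 [BRBBRBBRBRR]  L=[0, 1/2, 3/4, 13/16, 27/32, 109/128]  R=[437/512, 219/256, 55/64, 7/8, 1]  -> 873/1024
G_12 [BRBBRBBRBRRR]  L=[0, 1/2, 3/4, 13/16, 27/32, 109/128]  R=[873/1024, 437/512, 219/256, 55/64, 7/8, 1]  -> 1745/2048
G_13 [BRBBRBBRBRRRB]  L=[0, 1/2, 3/4, 13/16, 27/32, 109/128, 1745/2048]  R=[873/1024, 437/512, 219/256, 55/64, 7/8, 1]  -> 3491/4096
G_14 [BRBBRBBRBRRRBB]  L=[0, 1/2, 3/4, 13/16, 27/32, 109/128, 1745/2048, 3491/4096]  R=[873/1024, 437/512, 219/256, 55/64, 7/8, 1]  -> 6983/8192
G_15 [BRBBRBBRBRRRBBR]  L=[0, 1/2, 3/4, 13/16, 27/32, 109/128, 1745/2048, 3491/4096]  R=[6983/8192, 873/1024, 437/512, 219/256, 55/64, 7/8, 1]  -> 13965/16384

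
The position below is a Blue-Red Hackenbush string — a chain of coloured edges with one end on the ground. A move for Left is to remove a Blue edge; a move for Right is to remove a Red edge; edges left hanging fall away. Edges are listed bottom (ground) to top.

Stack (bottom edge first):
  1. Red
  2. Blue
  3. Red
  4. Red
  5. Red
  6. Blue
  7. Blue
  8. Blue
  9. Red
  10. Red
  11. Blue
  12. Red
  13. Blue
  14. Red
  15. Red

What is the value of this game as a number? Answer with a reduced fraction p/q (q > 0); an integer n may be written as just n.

Build value(s[:k]) for k = 1..15, string s = Red Blue Red Red Red Blue Blue Blue Red Red Blue Red Blue Red Red.
value(R) = {  | 0 } = -1
value(RB) = { -1 | 0 } = -1/2
value(RBR) = { -1 | -1/2, 0 } = -3/4
value(RBRR) = { -1 | -3/4, -1/2, 0 } = -7/8
value(RBRRR) = { -1 | -7/8, -3/4, -1/2, 0 } = -15/16
value(RBRRRB) = { -1, -15/16 | -7/8, -3/4, -1/2, 0 } = -29/32
value(RBRRRBB) = { -1, -15/16, -29/32 | -7/8, -3/4, -1/2, 0 } = -57/64
value(RBRRRBBB) = { -1, -15/16, -29/32, -57/64 | -7/8, -3/4, -1/2, 0 } = -113/128
value(RBRRRBBBR) = { -1, -15/16, -29/32, -57/64 | -113/128, -7/8, -3/4, -1/2, 0 } = -227/256
value(RBRRRBBBRR) = { -1, -15/16, -29/32, -57/64 | -227/256, -113/128, -7/8, -3/4, -1/2, 0 } = -455/512
value(RBRRRBBBRRB) = { -1, -15/16, -29/32, -57/64, -455/512 | -227/256, -113/128, -7/8, -3/4, -1/2, 0 } = -909/1024
value(RBRRRBBBRRBR) = { -1, -15/16, -29/32, -57/64, -455/512 | -909/1024, -227/256, -113/128, -7/8, -3/4, -1/2, 0 } = -1819/2048
value(RBRRRBBBRRBRB) = { -1, -15/16, -29/32, -57/64, -455/512, -1819/2048 | -909/1024, -227/256, -113/128, -7/8, -3/4, -1/2, 0 } = -3637/4096
value(RBRRRBBBRRBRBR) = { -1, -15/16, -29/32, -57/64, -455/512, -1819/2048 | -3637/4096, -909/1024, -227/256, -113/128, -7/8, -3/4, -1/2, 0 } = -7275/8192
value(RBRRRBBBRRBRBRR) = { -1, -15/16, -29/32, -57/64, -455/512, -1819/2048 | -7275/8192, -3637/4096, -909/1024, -227/256, -113/128, -7/8, -3/4, -1/2, 0 } = -14551/16384

-14551/16384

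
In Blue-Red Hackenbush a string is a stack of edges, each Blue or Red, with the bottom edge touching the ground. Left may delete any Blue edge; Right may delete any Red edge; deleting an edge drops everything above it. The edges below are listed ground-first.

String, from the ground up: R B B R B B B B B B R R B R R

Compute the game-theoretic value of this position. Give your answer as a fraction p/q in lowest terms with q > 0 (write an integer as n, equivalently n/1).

-4151/16384

G(R) = { none | 0 } -> -1
G(RB) = { -1 | 0 } -> -1/2
G(RBB) = { -1,-1/2 | 0 } -> -1/4
G(RBBR) = { -1,-1/2 | -1/4,0 } -> -3/8
G(RBBRB) = { -1,-1/2,-3/8 | -1/4,0 } -> -5/16
G(RBBRBB) = { -1,-1/2,-3/8,-5/16 | -1/4,0 } -> -9/32
G(RBBRBBB) = { -1,-1/2,-3/8,-5/16,-9/32 | -1/4,0 } -> -17/64
G(RBBRBBBB) = { -1,-1/2,-3/8,-5/16,-9/32,-17/64 | -1/4,0 } -> -33/128
G(RBBRBBBBB) = { -1,-1/2,-3/8,-5/16,-9/32,-17/64,-33/128 | -1/4,0 } -> -65/256
G(RBBRBBBBBB) = { -1,-1/2,-3/8,-5/16,-9/32,-17/64,-33/128,-65/256 | -1/4,0 } -> -129/512
G(RBBRBBBBBBR) = { -1,-1/2,-3/8,-5/16,-9/32,-17/64,-33/128,-65/256 | -129/512,-1/4,0 } -> -259/1024
G(RBBRBBBBBBRR) = { -1,-1/2,-3/8,-5/16,-9/32,-17/64,-33/128,-65/256 | -259/1024,-129/512,-1/4,0 } -> -519/2048
G(RBBRBBBBBBRRB) = { -1,-1/2,-3/8,-5/16,-9/32,-17/64,-33/128,-65/256,-519/2048 | -259/1024,-129/512,-1/4,0 } -> -1037/4096
G(RBBRBBBBBBRRBR) = { -1,-1/2,-3/8,-5/16,-9/32,-17/64,-33/128,-65/256,-519/2048 | -1037/4096,-259/1024,-129/512,-1/4,0 } -> -2075/8192
G(RBBRBBBBBBRRBRR) = { -1,-1/2,-3/8,-5/16,-9/32,-17/64,-33/128,-65/256,-519/2048 | -2075/8192,-1037/4096,-259/1024,-129/512,-1/4,0 } -> -4151/16384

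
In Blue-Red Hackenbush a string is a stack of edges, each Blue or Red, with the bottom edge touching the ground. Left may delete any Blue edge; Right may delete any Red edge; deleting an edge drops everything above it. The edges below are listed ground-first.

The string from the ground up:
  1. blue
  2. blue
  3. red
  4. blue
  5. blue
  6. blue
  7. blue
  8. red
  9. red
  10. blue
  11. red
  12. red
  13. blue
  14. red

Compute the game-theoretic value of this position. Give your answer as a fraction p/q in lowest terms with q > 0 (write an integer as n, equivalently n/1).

Recurse on prefixes of the 14-edge string blue blue red blue blue blue blue red red blue red red blue red:
b: Left { 0 }, Right { — } => simplest 1
bb: Left { 0; 1 }, Right { — } => simplest 2
bbr: Left { 0; 1 }, Right { 2 } => simplest 3/2
bbrb: Left { 0; 1; 3/2 }, Right { 2 } => simplest 7/4
bbrbb: Left { 0; 1; 3/2; 7/4 }, Right { 2 } => simplest 15/8
bbrbbb: Left { 0; 1; 3/2; 7/4; 15/8 }, Right { 2 } => simplest 31/16
bbrbbbb: Left { 0; 1; 3/2; 7/4; 15/8; 31/16 }, Right { 2 } => simplest 63/32
bbrbbbbr: Left { 0; 1; 3/2; 7/4; 15/8; 31/16 }, Right { 63/32; 2 } => simplest 125/64
bbrbbbbrr: Left { 0; 1; 3/2; 7/4; 15/8; 31/16 }, Right { 125/64; 63/32; 2 } => simplest 249/128
bbrbbbbrrb: Left { 0; 1; 3/2; 7/4; 15/8; 31/16; 249/128 }, Right { 125/64; 63/32; 2 } => simplest 499/256
bbrbbbbrrbr: Left { 0; 1; 3/2; 7/4; 15/8; 31/16; 249/128 }, Right { 499/256; 125/64; 63/32; 2 } => simplest 997/512
bbrbbbbrrbrr: Left { 0; 1; 3/2; 7/4; 15/8; 31/16; 249/128 }, Right { 997/512; 499/256; 125/64; 63/32; 2 } => simplest 1993/1024
bbrbbbbrrbrrb: Left { 0; 1; 3/2; 7/4; 15/8; 31/16; 249/128; 1993/1024 }, Right { 997/512; 499/256; 125/64; 63/32; 2 } => simplest 3987/2048
bbrbbbbrrbrrbr: Left { 0; 1; 3/2; 7/4; 15/8; 31/16; 249/128; 1993/1024 }, Right { 3987/2048; 997/512; 499/256; 125/64; 63/32; 2 } => simplest 7973/4096

7973/4096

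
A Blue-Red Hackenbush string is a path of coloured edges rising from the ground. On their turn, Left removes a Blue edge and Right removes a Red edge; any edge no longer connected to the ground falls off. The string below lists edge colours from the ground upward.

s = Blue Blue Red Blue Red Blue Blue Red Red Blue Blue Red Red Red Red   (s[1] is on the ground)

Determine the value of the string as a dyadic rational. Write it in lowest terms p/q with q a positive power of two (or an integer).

13921/8192

G(B) = { 0 | ∅ } — 1
G(BB) = { 0, 1 | ∅ } — 2
G(BBR) = { 0, 1 | 2 } — 3/2
G(BBRB) = { 0, 1, 3/2 | 2 } — 7/4
G(BBRBR) = { 0, 1, 3/2 | 7/4, 2 } — 13/8
G(BBRBRB) = { 0, 1, 3/2, 13/8 | 7/4, 2 } — 27/16
G(BBRBRBB) = { 0, 1, 3/2, 13/8, 27/16 | 7/4, 2 } — 55/32
G(BBRBRBBR) = { 0, 1, 3/2, 13/8, 27/16 | 55/32, 7/4, 2 } — 109/64
G(BBRBRBBRR) = { 0, 1, 3/2, 13/8, 27/16 | 109/64, 55/32, 7/4, 2 } — 217/128
G(BBRBRBBRRB) = { 0, 1, 3/2, 13/8, 27/16, 217/128 | 109/64, 55/32, 7/4, 2 } — 435/256
G(BBRBRBBRRBB) = { 0, 1, 3/2, 13/8, 27/16, 217/128, 435/256 | 109/64, 55/32, 7/4, 2 } — 871/512
G(BBRBRBBRRBBR) = { 0, 1, 3/2, 13/8, 27/16, 217/128, 435/256 | 871/512, 109/64, 55/32, 7/4, 2 } — 1741/1024
G(BBRBRBBRRBBRR) = { 0, 1, 3/2, 13/8, 27/16, 217/128, 435/256 | 1741/1024, 871/512, 109/64, 55/32, 7/4, 2 } — 3481/2048
G(BBRBRBBRRBBRRR) = { 0, 1, 3/2, 13/8, 27/16, 217/128, 435/256 | 3481/2048, 1741/1024, 871/512, 109/64, 55/32, 7/4, 2 } — 6961/4096
G(BBRBRBBRRBBRRRR) = { 0, 1, 3/2, 13/8, 27/16, 217/128, 435/256 | 6961/4096, 3481/2048, 1741/1024, 871/512, 109/64, 55/32, 7/4, 2 } — 13921/8192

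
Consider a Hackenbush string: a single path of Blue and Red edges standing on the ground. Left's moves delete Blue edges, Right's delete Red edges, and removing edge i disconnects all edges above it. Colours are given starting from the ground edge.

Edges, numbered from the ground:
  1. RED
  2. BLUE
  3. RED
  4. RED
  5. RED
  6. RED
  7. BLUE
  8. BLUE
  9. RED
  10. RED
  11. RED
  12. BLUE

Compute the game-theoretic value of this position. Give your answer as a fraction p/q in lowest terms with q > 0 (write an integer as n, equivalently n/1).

Prefix values for RED BLUE RED RED RED RED BLUE BLUE RED RED RED BLUE via {L|R} + simplicity:
G_1 [R]  L=[∅]  R=[0]  -> -1
G_2 [RB]  L=[-1]  R=[0]  -> -1/2
G_3 [RBR]  L=[-1]  R=[-1/2, 0]  -> -3/4
G_4 [RBRR]  L=[-1]  R=[-3/4, -1/2, 0]  -> -7/8
G_5 [RBRRR]  L=[-1]  R=[-7/8, -3/4, -1/2, 0]  -> -15/16
G_6 [RBRRRR]  L=[-1]  R=[-15/16, -7/8, -3/4, -1/2, 0]  -> -31/32
G_7 [RBRRRRB]  L=[-1, -31/32]  R=[-15/16, -7/8, -3/4, -1/2, 0]  -> -61/64
G_8 [RBRRRRBB]  L=[-1, -31/32, -61/64]  R=[-15/16, -7/8, -3/4, -1/2, 0]  -> -121/128
G_9 [RBRRRRBBR]  L=[-1, -31/32, -61/64]  R=[-121/128, -15/16, -7/8, -3/4, -1/2, 0]  -> -243/256
G_10 [RBRRRRBBRR]  L=[-1, -31/32, -61/64]  R=[-243/256, -121/128, -15/16, -7/8, -3/4, -1/2, 0]  -> -487/512
G_11 [RBRRRRBBRRR]  L=[-1, -31/32, -61/64]  R=[-487/512, -243/256, -121/128, -15/16, -7/8, -3/4, -1/2, 0]  -> -975/1024
G_12 [RBRRRRBBRRRB]  L=[-1, -31/32, -61/64, -975/1024]  R=[-487/512, -243/256, -121/128, -15/16, -7/8, -3/4, -1/2, 0]  -> -1949/2048

-1949/2048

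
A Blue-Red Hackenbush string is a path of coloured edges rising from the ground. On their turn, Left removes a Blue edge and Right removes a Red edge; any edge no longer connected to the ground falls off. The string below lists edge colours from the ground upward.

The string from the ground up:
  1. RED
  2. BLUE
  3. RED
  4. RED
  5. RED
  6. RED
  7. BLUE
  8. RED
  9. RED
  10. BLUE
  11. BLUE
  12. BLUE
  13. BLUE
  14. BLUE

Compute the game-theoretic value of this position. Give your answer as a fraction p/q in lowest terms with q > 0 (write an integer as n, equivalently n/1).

val(R) = { (no moves) | 0 } = -1
val(RB) = { -1 | 0 } = -1/2
val(RBR) = { -1 | -1/2 0 } = -3/4
val(RBRR) = { -1 | -3/4 -1/2 0 } = -7/8
val(RBRRR) = { -1 | -7/8 -3/4 -1/2 0 } = -15/16
val(RBRRRR) = { -1 | -15/16 -7/8 -3/4 -1/2 0 } = -31/32
val(RBRRRRB) = { -1 -31/32 | -15/16 -7/8 -3/4 -1/2 0 } = -61/64
val(RBRRRRBR) = { -1 -31/32 | -61/64 -15/16 -7/8 -3/4 -1/2 0 } = -123/128
val(RBRRRRBRR) = { -1 -31/32 | -123/128 -61/64 -15/16 -7/8 -3/4 -1/2 0 } = -247/256
val(RBRRRRBRRB) = { -1 -31/32 -247/256 | -123/128 -61/64 -15/16 -7/8 -3/4 -1/2 0 } = -493/512
val(RBRRRRBRRBB) = { -1 -31/32 -247/256 -493/512 | -123/128 -61/64 -15/16 -7/8 -3/4 -1/2 0 } = -985/1024
val(RBRRRRBRRBBB) = { -1 -31/32 -247/256 -493/512 -985/1024 | -123/128 -61/64 -15/16 -7/8 -3/4 -1/2 0 } = -1969/2048
val(RBRRRRBRRBBBB) = { -1 -31/32 -247/256 -493/512 -985/1024 -1969/2048 | -123/128 -61/64 -15/16 -7/8 -3/4 -1/2 0 } = -3937/4096
val(RBRRRRBRRBBBBB) = { -1 -31/32 -247/256 -493/512 -985/1024 -1969/2048 -3937/4096 | -123/128 -61/64 -15/16 -7/8 -3/4 -1/2 0 } = -7873/8192

-7873/8192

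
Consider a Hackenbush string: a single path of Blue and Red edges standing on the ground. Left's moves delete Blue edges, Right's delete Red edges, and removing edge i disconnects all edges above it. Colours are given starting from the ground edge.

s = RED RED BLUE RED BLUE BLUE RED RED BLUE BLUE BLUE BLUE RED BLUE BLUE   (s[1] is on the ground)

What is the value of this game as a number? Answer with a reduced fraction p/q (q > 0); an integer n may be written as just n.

val(R) = {  | 0 } gives -1
val(RR) = {  | -1,0 } gives -2
val(RRB) = { -2 | -1,0 } gives -3/2
val(RRBR) = { -2 | -3/2,-1,0 } gives -7/4
val(RRBRB) = { -2,-7/4 | -3/2,-1,0 } gives -13/8
val(RRBRBB) = { -2,-7/4,-13/8 | -3/2,-1,0 } gives -25/16
val(RRBRBBR) = { -2,-7/4,-13/8 | -25/16,-3/2,-1,0 } gives -51/32
val(RRBRBBRR) = { -2,-7/4,-13/8 | -51/32,-25/16,-3/2,-1,0 } gives -103/64
val(RRBRBBRRB) = { -2,-7/4,-13/8,-103/64 | -51/32,-25/16,-3/2,-1,0 } gives -205/128
val(RRBRBBRRBB) = { -2,-7/4,-13/8,-103/64,-205/128 | -51/32,-25/16,-3/2,-1,0 } gives -409/256
val(RRBRBBRRBBB) = { -2,-7/4,-13/8,-103/64,-205/128,-409/256 | -51/32,-25/16,-3/2,-1,0 } gives -817/512
val(RRBRBBRRBBBB) = { -2,-7/4,-13/8,-103/64,-205/128,-409/256,-817/512 | -51/32,-25/16,-3/2,-1,0 } gives -1633/1024
val(RRBRBBRRBBBBR) = { -2,-7/4,-13/8,-103/64,-205/128,-409/256,-817/512 | -1633/1024,-51/32,-25/16,-3/2,-1,0 } gives -3267/2048
val(RRBRBBRRBBBBRB) = { -2,-7/4,-13/8,-103/64,-205/128,-409/256,-817/512,-3267/2048 | -1633/1024,-51/32,-25/16,-3/2,-1,0 } gives -6533/4096
val(RRBRBBRRBBBBRBB) = { -2,-7/4,-13/8,-103/64,-205/128,-409/256,-817/512,-3267/2048,-6533/4096 | -1633/1024,-51/32,-25/16,-3/2,-1,0 } gives -13065/8192

-13065/8192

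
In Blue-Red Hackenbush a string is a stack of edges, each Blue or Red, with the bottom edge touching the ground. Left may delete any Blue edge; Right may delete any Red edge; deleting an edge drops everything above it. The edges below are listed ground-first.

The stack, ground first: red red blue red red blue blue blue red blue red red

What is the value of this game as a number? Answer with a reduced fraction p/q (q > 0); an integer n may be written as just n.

r: Left {  }, Right { 0 } gives simplest -1
rr: Left {  }, Right { -1,0 } gives simplest -2
rrb: Left { -2 }, Right { -1,0 } gives simplest -3/2
rrbr: Left { -2 }, Right { -3/2,-1,0 } gives simplest -7/4
rrbrr: Left { -2 }, Right { -7/4,-3/2,-1,0 } gives simplest -15/8
rrbrrb: Left { -2,-15/8 }, Right { -7/4,-3/2,-1,0 } gives simplest -29/16
rrbrrbb: Left { -2,-15/8,-29/16 }, Right { -7/4,-3/2,-1,0 } gives simplest -57/32
rrbrrbbb: Left { -2,-15/8,-29/16,-57/32 }, Right { -7/4,-3/2,-1,0 } gives simplest -113/64
rrbrrbbbr: Left { -2,-15/8,-29/16,-57/32 }, Right { -113/64,-7/4,-3/2,-1,0 } gives simplest -227/128
rrbrrbbbrb: Left { -2,-15/8,-29/16,-57/32,-227/128 }, Right { -113/64,-7/4,-3/2,-1,0 } gives simplest -453/256
rrbrrbbbrbr: Left { -2,-15/8,-29/16,-57/32,-227/128 }, Right { -453/256,-113/64,-7/4,-3/2,-1,0 } gives simplest -907/512
rrbrrbbbrbrr: Left { -2,-15/8,-29/16,-57/32,-227/128 }, Right { -907/512,-453/256,-113/64,-7/4,-3/2,-1,0 } gives simplest -1815/1024

-1815/1024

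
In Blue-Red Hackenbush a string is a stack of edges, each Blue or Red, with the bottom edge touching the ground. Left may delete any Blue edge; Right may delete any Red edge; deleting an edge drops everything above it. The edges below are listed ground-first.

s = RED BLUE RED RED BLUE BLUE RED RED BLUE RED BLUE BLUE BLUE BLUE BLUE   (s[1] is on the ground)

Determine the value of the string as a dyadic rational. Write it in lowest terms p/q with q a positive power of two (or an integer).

step 1: add RED to get R; options L={ (no moves) } R={ 0 } gives -1
step 2: add BLUE to get RB; options L={ -1 } R={ 0 } gives -1/2
step 3: add RED to get RBR; options L={ -1 } R={ -1/2 0 } gives -3/4
step 4: add RED to get RBRR; options L={ -1 } R={ -3/4 -1/2 0 } gives -7/8
step 5: add BLUE to get RBRRB; options L={ -1 -7/8 } R={ -3/4 -1/2 0 } gives -13/16
step 6: add BLUE to get RBRRBB; options L={ -1 -7/8 -13/16 } R={ -3/4 -1/2 0 } gives -25/32
step 7: add RED to get RBRRBBR; options L={ -1 -7/8 -13/16 } R={ -25/32 -3/4 -1/2 0 } gives -51/64
step 8: add RED to get RBRRBBRR; options L={ -1 -7/8 -13/16 } R={ -51/64 -25/32 -3/4 -1/2 0 } gives -103/128
step 9: add BLUE to get RBRRBBRRB; options L={ -1 -7/8 -13/16 -103/128 } R={ -51/64 -25/32 -3/4 -1/2 0 } gives -205/256
step 10: add RED to get RBRRBBRRBR; options L={ -1 -7/8 -13/16 -103/128 } R={ -205/256 -51/64 -25/32 -3/4 -1/2 0 } gives -411/512
step 11: add BLUE to get RBRRBBRRBRB; options L={ -1 -7/8 -13/16 -103/128 -411/512 } R={ -205/256 -51/64 -25/32 -3/4 -1/2 0 } gives -821/1024
step 12: add BLUE to get RBRRBBRRBRBB; options L={ -1 -7/8 -13/16 -103/128 -411/512 -821/1024 } R={ -205/256 -51/64 -25/32 -3/4 -1/2 0 } gives -1641/2048
step 13: add BLUE to get RBRRBBRRBRBBB; options L={ -1 -7/8 -13/16 -103/128 -411/512 -821/1024 -1641/2048 } R={ -205/256 -51/64 -25/32 -3/4 -1/2 0 } gives -3281/4096
step 14: add BLUE to get RBRRBBRRBRBBBB; options L={ -1 -7/8 -13/16 -103/128 -411/512 -821/1024 -1641/2048 -3281/4096 } R={ -205/256 -51/64 -25/32 -3/4 -1/2 0 } gives -6561/8192
step 15: add BLUE to get RBRRBBRRBRBBBBB; options L={ -1 -7/8 -13/16 -103/128 -411/512 -821/1024 -1641/2048 -3281/4096 -6561/8192 } R={ -205/256 -51/64 -25/32 -3/4 -1/2 0 } gives -13121/16384

-13121/16384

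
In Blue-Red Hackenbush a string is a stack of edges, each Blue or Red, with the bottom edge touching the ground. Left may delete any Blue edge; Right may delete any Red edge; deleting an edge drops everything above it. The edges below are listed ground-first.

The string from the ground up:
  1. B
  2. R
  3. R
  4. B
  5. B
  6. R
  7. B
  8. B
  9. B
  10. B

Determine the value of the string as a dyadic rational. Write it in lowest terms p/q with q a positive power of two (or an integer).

223/512

Prefix values for B R R B B R B B B B via {L|R} + simplicity:
g(B) = { 0 | ∅ } — 1
g(BR) = { 0 | 1 } — 1/2
g(BRR) = { 0 | 1/2,1 } — 1/4
g(BRRB) = { 0,1/4 | 1/2,1 } — 3/8
g(BRRBB) = { 0,1/4,3/8 | 1/2,1 } — 7/16
g(BRRBBR) = { 0,1/4,3/8 | 7/16,1/2,1 } — 13/32
g(BRRBBRB) = { 0,1/4,3/8,13/32 | 7/16,1/2,1 } — 27/64
g(BRRBBRBB) = { 0,1/4,3/8,13/32,27/64 | 7/16,1/2,1 } — 55/128
g(BRRBBRBBB) = { 0,1/4,3/8,13/32,27/64,55/128 | 7/16,1/2,1 } — 111/256
g(BRRBBRBBBB) = { 0,1/4,3/8,13/32,27/64,55/128,111/256 | 7/16,1/2,1 } — 223/512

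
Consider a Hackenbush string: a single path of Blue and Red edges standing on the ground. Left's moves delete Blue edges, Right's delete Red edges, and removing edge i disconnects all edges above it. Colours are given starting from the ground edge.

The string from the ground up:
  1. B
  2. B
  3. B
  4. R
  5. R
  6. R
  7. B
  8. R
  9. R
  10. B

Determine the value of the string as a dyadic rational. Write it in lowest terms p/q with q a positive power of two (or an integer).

B: Left { 0 }, Right { (no moves) } → simplest 1
BB: Left { 0, 1 }, Right { (no moves) } → simplest 2
BBB: Left { 0, 1, 2 }, Right { (no moves) } → simplest 3
BBBR: Left { 0, 1, 2 }, Right { 3 } → simplest 5/2
BBBRR: Left { 0, 1, 2 }, Right { 5/2, 3 } → simplest 9/4
BBBRRR: Left { 0, 1, 2 }, Right { 9/4, 5/2, 3 } → simplest 17/8
BBBRRRB: Left { 0, 1, 2, 17/8 }, Right { 9/4, 5/2, 3 } → simplest 35/16
BBBRRRBR: Left { 0, 1, 2, 17/8 }, Right { 35/16, 9/4, 5/2, 3 } → simplest 69/32
BBBRRRBRR: Left { 0, 1, 2, 17/8 }, Right { 69/32, 35/16, 9/4, 5/2, 3 } → simplest 137/64
BBBRRRBRRB: Left { 0, 1, 2, 17/8, 137/64 }, Right { 69/32, 35/16, 9/4, 5/2, 3 } → simplest 275/128

275/128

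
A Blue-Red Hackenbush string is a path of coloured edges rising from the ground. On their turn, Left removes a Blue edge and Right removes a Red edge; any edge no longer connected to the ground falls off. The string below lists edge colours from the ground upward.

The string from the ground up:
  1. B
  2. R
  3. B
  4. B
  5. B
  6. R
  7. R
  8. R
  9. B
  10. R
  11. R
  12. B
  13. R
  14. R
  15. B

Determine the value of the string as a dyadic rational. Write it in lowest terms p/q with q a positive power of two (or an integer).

14483/16384

val(B) = { 0 | (no moves) } -> 1
val(BR) = { 0 | 1 } -> 1/2
val(BRB) = { 0, 1/2 | 1 } -> 3/4
val(BRBB) = { 0, 1/2, 3/4 | 1 } -> 7/8
val(BRBBB) = { 0, 1/2, 3/4, 7/8 | 1 } -> 15/16
val(BRBBBR) = { 0, 1/2, 3/4, 7/8 | 15/16, 1 } -> 29/32
val(BRBBBRR) = { 0, 1/2, 3/4, 7/8 | 29/32, 15/16, 1 } -> 57/64
val(BRBBBRRR) = { 0, 1/2, 3/4, 7/8 | 57/64, 29/32, 15/16, 1 } -> 113/128
val(BRBBBRRRB) = { 0, 1/2, 3/4, 7/8, 113/128 | 57/64, 29/32, 15/16, 1 } -> 227/256
val(BRBBBRRRBR) = { 0, 1/2, 3/4, 7/8, 113/128 | 227/256, 57/64, 29/32, 15/16, 1 } -> 453/512
val(BRBBBRRRBRR) = { 0, 1/2, 3/4, 7/8, 113/128 | 453/512, 227/256, 57/64, 29/32, 15/16, 1 } -> 905/1024
val(BRBBBRRRBRRB) = { 0, 1/2, 3/4, 7/8, 113/128, 905/1024 | 453/512, 227/256, 57/64, 29/32, 15/16, 1 } -> 1811/2048
val(BRBBBRRRBRRBR) = { 0, 1/2, 3/4, 7/8, 113/128, 905/1024 | 1811/2048, 453/512, 227/256, 57/64, 29/32, 15/16, 1 } -> 3621/4096
val(BRBBBRRRBRRBRR) = { 0, 1/2, 3/4, 7/8, 113/128, 905/1024 | 3621/4096, 1811/2048, 453/512, 227/256, 57/64, 29/32, 15/16, 1 } -> 7241/8192
val(BRBBBRRRBRRBRRB) = { 0, 1/2, 3/4, 7/8, 113/128, 905/1024, 7241/8192 | 3621/4096, 1811/2048, 453/512, 227/256, 57/64, 29/32, 15/16, 1 } -> 14483/16384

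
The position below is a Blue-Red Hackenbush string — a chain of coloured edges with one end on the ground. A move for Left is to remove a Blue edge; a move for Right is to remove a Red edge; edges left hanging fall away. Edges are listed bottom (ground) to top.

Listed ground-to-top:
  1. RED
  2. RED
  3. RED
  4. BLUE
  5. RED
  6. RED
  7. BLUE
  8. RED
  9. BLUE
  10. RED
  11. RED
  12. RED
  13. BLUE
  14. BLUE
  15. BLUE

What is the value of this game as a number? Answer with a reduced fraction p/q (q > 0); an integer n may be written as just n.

-11633/4096

G(R) = { none | 0 } gives -1
G(RR) = { none | -1; 0 } gives -2
G(RRR) = { none | -2; -1; 0 } gives -3
G(RRRB) = { -3 | -2; -1; 0 } gives -5/2
G(RRRBR) = { -3 | -5/2; -2; -1; 0 } gives -11/4
G(RRRBRR) = { -3 | -11/4; -5/2; -2; -1; 0 } gives -23/8
G(RRRBRRB) = { -3; -23/8 | -11/4; -5/2; -2; -1; 0 } gives -45/16
G(RRRBRRBR) = { -3; -23/8 | -45/16; -11/4; -5/2; -2; -1; 0 } gives -91/32
G(RRRBRRBRB) = { -3; -23/8; -91/32 | -45/16; -11/4; -5/2; -2; -1; 0 } gives -181/64
G(RRRBRRBRBR) = { -3; -23/8; -91/32 | -181/64; -45/16; -11/4; -5/2; -2; -1; 0 } gives -363/128
G(RRRBRRBRBRR) = { -3; -23/8; -91/32 | -363/128; -181/64; -45/16; -11/4; -5/2; -2; -1; 0 } gives -727/256
G(RRRBRRBRBRRR) = { -3; -23/8; -91/32 | -727/256; -363/128; -181/64; -45/16; -11/4; -5/2; -2; -1; 0 } gives -1455/512
G(RRRBRRBRBRRRB) = { -3; -23/8; -91/32; -1455/512 | -727/256; -363/128; -181/64; -45/16; -11/4; -5/2; -2; -1; 0 } gives -2909/1024
G(RRRBRRBRBRRRBB) = { -3; -23/8; -91/32; -1455/512; -2909/1024 | -727/256; -363/128; -181/64; -45/16; -11/4; -5/2; -2; -1; 0 } gives -5817/2048
G(RRRBRRBRBRRRBBB) = { -3; -23/8; -91/32; -1455/512; -2909/1024; -5817/2048 | -727/256; -363/128; -181/64; -45/16; -11/4; -5/2; -2; -1; 0 } gives -11633/4096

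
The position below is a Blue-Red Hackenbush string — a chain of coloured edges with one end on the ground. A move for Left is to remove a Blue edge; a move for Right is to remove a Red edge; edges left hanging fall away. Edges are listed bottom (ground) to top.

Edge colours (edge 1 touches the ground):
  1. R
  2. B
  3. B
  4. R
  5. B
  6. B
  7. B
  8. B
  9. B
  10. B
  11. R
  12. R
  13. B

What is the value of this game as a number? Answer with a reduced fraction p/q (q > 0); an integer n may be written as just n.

-1037/4096

Recurse on prefixes of the 13-edge string R B B R B B B B B B R R B:
edge 1 of 13 (R): { (no moves) | 0 } = -1
edge 2 of 13 (B): { -1 | 0 } = -1/2
edge 3 of 13 (B): { -1 -1/2 | 0 } = -1/4
edge 4 of 13 (R): { -1 -1/2 | -1/4 0 } = -3/8
edge 5 of 13 (B): { -1 -1/2 -3/8 | -1/4 0 } = -5/16
edge 6 of 13 (B): { -1 -1/2 -3/8 -5/16 | -1/4 0 } = -9/32
edge 7 of 13 (B): { -1 -1/2 -3/8 -5/16 -9/32 | -1/4 0 } = -17/64
edge 8 of 13 (B): { -1 -1/2 -3/8 -5/16 -9/32 -17/64 | -1/4 0 } = -33/128
edge 9 of 13 (B): { -1 -1/2 -3/8 -5/16 -9/32 -17/64 -33/128 | -1/4 0 } = -65/256
edge 10 of 13 (B): { -1 -1/2 -3/8 -5/16 -9/32 -17/64 -33/128 -65/256 | -1/4 0 } = -129/512
edge 11 of 13 (R): { -1 -1/2 -3/8 -5/16 -9/32 -17/64 -33/128 -65/256 | -129/512 -1/4 0 } = -259/1024
edge 12 of 13 (R): { -1 -1/2 -3/8 -5/16 -9/32 -17/64 -33/128 -65/256 | -259/1024 -129/512 -1/4 0 } = -519/2048
edge 13 of 13 (B): { -1 -1/2 -3/8 -5/16 -9/32 -17/64 -33/128 -65/256 -519/2048 | -259/1024 -129/512 -1/4 0 } = -1037/4096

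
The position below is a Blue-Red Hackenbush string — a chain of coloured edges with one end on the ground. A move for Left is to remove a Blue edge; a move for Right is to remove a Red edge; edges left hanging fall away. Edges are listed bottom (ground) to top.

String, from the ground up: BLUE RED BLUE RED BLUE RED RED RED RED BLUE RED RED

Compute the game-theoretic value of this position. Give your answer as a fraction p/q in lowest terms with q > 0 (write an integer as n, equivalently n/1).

g_1 [B]  L=[0]  R=[(no moves)]  — 1
g_2 [BR]  L=[0]  R=[1]  — 1/2
g_3 [BRB]  L=[0 1/2]  R=[1]  — 3/4
g_4 [BRBR]  L=[0 1/2]  R=[3/4 1]  — 5/8
g_5 [BRBRB]  L=[0 1/2 5/8]  R=[3/4 1]  — 11/16
g_6 [BRBRBR]  L=[0 1/2 5/8]  R=[11/16 3/4 1]  — 21/32
g_7 [BRBRBRR]  L=[0 1/2 5/8]  R=[21/32 11/16 3/4 1]  — 41/64
g_8 [BRBRBRRR]  L=[0 1/2 5/8]  R=[41/64 21/32 11/16 3/4 1]  — 81/128
g_9 [BRBRBRRRR]  L=[0 1/2 5/8]  R=[81/128 41/64 21/32 11/16 3/4 1]  — 161/256
g_10 [BRBRBRRRRB]  L=[0 1/2 5/8 161/256]  R=[81/128 41/64 21/32 11/16 3/4 1]  — 323/512
g_11 [BRBRBRRRRBR]  L=[0 1/2 5/8 161/256]  R=[323/512 81/128 41/64 21/32 11/16 3/4 1]  — 645/1024
g_12 [BRBRBRRRRBRR]  L=[0 1/2 5/8 161/256]  R=[645/1024 323/512 81/128 41/64 21/32 11/16 3/4 1]  — 1289/2048

1289/2048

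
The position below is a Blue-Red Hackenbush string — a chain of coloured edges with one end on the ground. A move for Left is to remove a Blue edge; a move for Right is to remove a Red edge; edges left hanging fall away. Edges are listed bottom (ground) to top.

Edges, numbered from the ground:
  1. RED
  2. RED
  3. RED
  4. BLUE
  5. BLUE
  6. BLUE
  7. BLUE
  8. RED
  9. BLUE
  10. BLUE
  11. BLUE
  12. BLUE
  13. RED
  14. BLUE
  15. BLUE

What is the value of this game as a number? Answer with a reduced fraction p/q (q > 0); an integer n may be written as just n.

-8457/4096

Recurse on prefixes of the 15-edge string RED RED RED BLUE BLUE BLUE BLUE RED BLUE BLUE BLUE BLUE RED BLUE BLUE:
R: Left { (no moves) }, Right { 0 } — simplest -1
RR: Left { (no moves) }, Right { -1 0 } — simplest -2
RRR: Left { (no moves) }, Right { -2 -1 0 } — simplest -3
RRRB: Left { -3 }, Right { -2 -1 0 } — simplest -5/2
RRRBB: Left { -3 -5/2 }, Right { -2 -1 0 } — simplest -9/4
RRRBBB: Left { -3 -5/2 -9/4 }, Right { -2 -1 0 } — simplest -17/8
RRRBBBB: Left { -3 -5/2 -9/4 -17/8 }, Right { -2 -1 0 } — simplest -33/16
RRRBBBBR: Left { -3 -5/2 -9/4 -17/8 }, Right { -33/16 -2 -1 0 } — simplest -67/32
RRRBBBBRB: Left { -3 -5/2 -9/4 -17/8 -67/32 }, Right { -33/16 -2 -1 0 } — simplest -133/64
RRRBBBBRBB: Left { -3 -5/2 -9/4 -17/8 -67/32 -133/64 }, Right { -33/16 -2 -1 0 } — simplest -265/128
RRRBBBBRBBB: Left { -3 -5/2 -9/4 -17/8 -67/32 -133/64 -265/128 }, Right { -33/16 -2 -1 0 } — simplest -529/256
RRRBBBBRBBBB: Left { -3 -5/2 -9/4 -17/8 -67/32 -133/64 -265/128 -529/256 }, Right { -33/16 -2 -1 0 } — simplest -1057/512
RRRBBBBRBBBBR: Left { -3 -5/2 -9/4 -17/8 -67/32 -133/64 -265/128 -529/256 }, Right { -1057/512 -33/16 -2 -1 0 } — simplest -2115/1024
RRRBBBBRBBBBRB: Left { -3 -5/2 -9/4 -17/8 -67/32 -133/64 -265/128 -529/256 -2115/1024 }, Right { -1057/512 -33/16 -2 -1 0 } — simplest -4229/2048
RRRBBBBRBBBBRBB: Left { -3 -5/2 -9/4 -17/8 -67/32 -133/64 -265/128 -529/256 -2115/1024 -4229/2048 }, Right { -1057/512 -33/16 -2 -1 0 } — simplest -8457/4096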